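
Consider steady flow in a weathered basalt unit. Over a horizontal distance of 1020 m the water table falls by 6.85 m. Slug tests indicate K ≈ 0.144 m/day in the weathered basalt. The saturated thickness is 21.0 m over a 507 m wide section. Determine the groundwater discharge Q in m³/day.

Cross-sectional area A = 507 × 21.0 = 10647 m².
Hydraulic gradient i = Δh / L = 6.85 / 1020 = 0.006716.
Darcy's law: Q = K · A · i = 0.1440 × 10647 × 0.006716 = 10.30 m³/day.

10.3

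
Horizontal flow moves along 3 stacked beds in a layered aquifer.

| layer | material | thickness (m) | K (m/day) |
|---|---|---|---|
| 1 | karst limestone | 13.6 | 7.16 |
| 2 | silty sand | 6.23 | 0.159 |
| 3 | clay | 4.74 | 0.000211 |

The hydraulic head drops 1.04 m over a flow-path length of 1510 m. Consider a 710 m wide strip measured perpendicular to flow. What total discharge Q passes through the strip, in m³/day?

Flow is parallel to layering, so each bed carries its own Darcy discharge and the transmissivities add.
Σ(K_i·b_i) = 7.16×13.6 + 0.159×6.23 + 0.000211×4.74 = 98.37 m²/day.
Hydraulic gradient i = Δh / L = 1.04 / 1510 = 0.0006887.
Q = Σ(K_i·b_i) · W · i = 98.37 × 710 × 0.0006887 = 48.10 m³/day.

48.1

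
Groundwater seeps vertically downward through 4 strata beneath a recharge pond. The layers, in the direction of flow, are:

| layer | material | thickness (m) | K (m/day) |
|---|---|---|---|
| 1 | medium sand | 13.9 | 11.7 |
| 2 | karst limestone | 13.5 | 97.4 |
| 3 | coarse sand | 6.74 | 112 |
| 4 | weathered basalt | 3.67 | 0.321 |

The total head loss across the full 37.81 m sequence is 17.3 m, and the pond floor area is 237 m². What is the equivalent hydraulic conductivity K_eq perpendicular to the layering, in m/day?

2.95

Flow is perpendicular to layering, so the layers act in series and the equivalent K is the thickness-weighted harmonic mean.
Total thickness L = 13.9 + 13.5 + 6.74 + 3.67 = 37.81 m.
Σ(b_i/K_i) = 13.9/11.7 + 13.5/97.4 + 6.74/112 + 3.67/0.321 = 12.82 d.
K_eq = L / Σ(b_i/K_i) = 37.81 / 12.82 = 2.949 m/day.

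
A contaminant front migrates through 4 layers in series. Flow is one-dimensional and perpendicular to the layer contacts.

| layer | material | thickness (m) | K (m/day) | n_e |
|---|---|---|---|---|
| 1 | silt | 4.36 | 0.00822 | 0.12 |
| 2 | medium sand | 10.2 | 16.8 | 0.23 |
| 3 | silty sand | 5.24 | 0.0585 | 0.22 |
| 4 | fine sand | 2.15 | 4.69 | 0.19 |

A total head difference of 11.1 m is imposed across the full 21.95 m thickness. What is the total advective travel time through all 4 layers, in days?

248

With flow normal to the layers, continuity requires the same specific discharge q through every layer.
Σ(b_i/K_i) = 4.36/0.00822 + 10.2/16.8 + 5.24/0.0585 + 2.15/4.69 = 621.1 d.
q = Δh / Σ(b_i/K_i) = 11.1 / 621.1 = 0.01787 m/day.
In each layer the seepage velocity is v_i = q/n_i, so the layer transit time is t_i = b_i·n_i / q:
  layer 1 (silt): t_1 = 4.36 × 0.12 / 0.01787 = 29.27 d
  layer 2 (medium sand): t_2 = 10.2 × 0.23 / 0.01787 = 131.3 d
  layer 3 (silty sand): t_3 = 5.24 × 0.22 / 0.01787 = 64.50 d
  layer 4 (fine sand): t_4 = 2.15 × 0.19 / 0.01787 = 22.86 d
Total t = Σ t_i = 247.9 days.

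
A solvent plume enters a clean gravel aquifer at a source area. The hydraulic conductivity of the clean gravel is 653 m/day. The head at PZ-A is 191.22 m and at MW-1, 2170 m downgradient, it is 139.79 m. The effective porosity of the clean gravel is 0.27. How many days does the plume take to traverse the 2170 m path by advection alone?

37.9

Hydraulic gradient i = (191.22 − 139.79) / 2170 = 51.43 / 2170 = 0.02370.
Darcy flux q = K · i = 653.0 × 0.02370 = 15.48 m/day.
Seepage velocity v = q / n_e = 15.48 / 0.27 = 57.32 m/day.
Travel time t = L / v = 2170 / 57.32 = 37.86 days.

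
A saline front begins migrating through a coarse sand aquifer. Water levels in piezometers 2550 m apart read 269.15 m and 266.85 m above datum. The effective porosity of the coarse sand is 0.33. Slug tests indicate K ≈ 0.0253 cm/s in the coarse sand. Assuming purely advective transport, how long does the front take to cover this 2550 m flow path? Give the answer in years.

Convert K: 0.0253 cm/s × 864 = 21.86 m/day.
Hydraulic gradient i = (269.15 − 266.85) / 2550 = 2.3 / 2550 = 0.0009020.
Darcy flux q = K · i = 21.86 × 0.0009020 = 0.01972 m/day.
Seepage velocity v = q / n_e = 0.01972 / 0.33 = 0.05975 m/day.
Travel time t = L / v = 2550 / 0.05975 = 42681 days = 116.9 years.

117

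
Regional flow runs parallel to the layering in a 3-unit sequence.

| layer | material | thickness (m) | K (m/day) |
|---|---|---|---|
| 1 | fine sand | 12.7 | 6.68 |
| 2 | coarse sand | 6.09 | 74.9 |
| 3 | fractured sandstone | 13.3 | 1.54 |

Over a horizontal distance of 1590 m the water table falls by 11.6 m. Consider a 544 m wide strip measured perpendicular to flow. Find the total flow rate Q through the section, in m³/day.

Flow is parallel to layering, so each bed carries its own Darcy discharge and the transmissivities add.
Σ(K_i·b_i) = 6.68×12.7 + 74.9×6.09 + 1.54×13.3 = 561.5 m²/day.
Hydraulic gradient i = Δh / L = 11.6 / 1590 = 0.007296.
Q = Σ(K_i·b_i) · W · i = 561.5 × 544 × 0.007296 = 2228 m³/day.

2230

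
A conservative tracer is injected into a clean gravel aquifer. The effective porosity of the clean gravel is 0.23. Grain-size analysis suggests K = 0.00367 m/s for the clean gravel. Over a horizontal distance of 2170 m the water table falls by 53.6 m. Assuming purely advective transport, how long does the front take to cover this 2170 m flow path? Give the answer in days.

Convert K: 0.00367 m/s × 86400 = 317.1 m/day.
Hydraulic gradient i = Δh / L = 53.6 / 2170 = 0.02470.
Darcy flux q = K · i = 317.1 × 0.02470 = 7.832 m/day.
Seepage velocity v = q / n_e = 7.832 / 0.23 = 34.05 m/day.
Travel time t = L / v = 2170 / 34.05 = 63.72 days.

63.7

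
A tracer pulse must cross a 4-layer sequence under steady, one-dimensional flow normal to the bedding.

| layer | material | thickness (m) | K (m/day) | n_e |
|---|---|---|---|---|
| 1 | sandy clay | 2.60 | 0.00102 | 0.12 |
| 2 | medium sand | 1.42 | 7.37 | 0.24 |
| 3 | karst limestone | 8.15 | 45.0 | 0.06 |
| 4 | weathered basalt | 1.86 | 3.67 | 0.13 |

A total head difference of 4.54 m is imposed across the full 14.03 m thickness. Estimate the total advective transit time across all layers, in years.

2.13

With flow normal to the layers, continuity requires the same specific discharge q through every layer.
Σ(b_i/K_i) = 2.60/0.00102 + 1.42/7.37 + 8.15/45.0 + 1.86/3.67 = 2550 d.
q = Δh / Σ(b_i/K_i) = 4.54 / 2550 = 0.001780 m/day.
In each layer the seepage velocity is v_i = q/n_i, so the layer transit time is t_i = b_i·n_i / q:
  layer 1 (sandy clay): t_1 = 2.60 × 0.12 / 0.001780 = 175.2 d
  layer 2 (medium sand): t_2 = 1.42 × 0.24 / 0.001780 = 191.4 d
  layer 3 (karst limestone): t_3 = 8.15 × 0.06 / 0.001780 = 274.6 d
  layer 4 (weathered basalt): t_4 = 1.86 × 0.13 / 0.001780 = 135.8 d
Total t = Σ t_i = 777.1 days = 2.128 years.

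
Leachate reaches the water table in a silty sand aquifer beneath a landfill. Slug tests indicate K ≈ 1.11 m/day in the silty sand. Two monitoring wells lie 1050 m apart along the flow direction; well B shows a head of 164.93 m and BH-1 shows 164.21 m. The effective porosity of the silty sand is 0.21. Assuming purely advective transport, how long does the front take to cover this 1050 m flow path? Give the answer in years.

793

Hydraulic gradient i = (164.93 − 164.21) / 1050 = 0.72 / 1050 = 0.0006857.
Darcy flux q = K · i = 1.110 × 0.0006857 = 0.0007611 m/day.
Seepage velocity v = q / n_e = 0.0007611 / 0.21 = 0.003624 m/day.
Travel time t = L / v = 1050 / 0.003624 = 2.897e+05 days = 793.1 years.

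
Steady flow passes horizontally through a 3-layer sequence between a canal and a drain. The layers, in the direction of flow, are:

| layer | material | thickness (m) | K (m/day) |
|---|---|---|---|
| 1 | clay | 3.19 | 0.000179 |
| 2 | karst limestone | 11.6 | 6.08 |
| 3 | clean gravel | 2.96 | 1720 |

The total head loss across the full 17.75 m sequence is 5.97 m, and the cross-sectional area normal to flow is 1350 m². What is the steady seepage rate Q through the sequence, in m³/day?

Flow is perpendicular to layering, so the layers act in series and the equivalent K is the thickness-weighted harmonic mean.
Total thickness L = 3.19 + 11.6 + 2.96 = 17.75 m.
Σ(b_i/K_i) = 3.19/0.000179 + 11.6/6.08 + 2.96/1720 = 17823 d.
K_eq = L / Σ(b_i/K_i) = 17.75 / 17823 = 0.0009959 m/day.
Q = K_eq · A · (Δh/L) = 0.0009959 × 1350 × (5.97/17.75) = 0.4522 m³/day.

0.452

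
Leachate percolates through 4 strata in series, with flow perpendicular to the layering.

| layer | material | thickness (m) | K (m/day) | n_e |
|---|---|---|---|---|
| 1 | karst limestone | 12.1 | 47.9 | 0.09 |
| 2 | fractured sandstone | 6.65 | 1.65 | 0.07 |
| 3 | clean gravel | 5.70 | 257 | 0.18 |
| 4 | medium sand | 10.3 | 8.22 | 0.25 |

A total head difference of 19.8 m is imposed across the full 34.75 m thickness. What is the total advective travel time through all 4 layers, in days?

With flow normal to the layers, continuity requires the same specific discharge q through every layer.
Σ(b_i/K_i) = 12.1/47.9 + 6.65/1.65 + 5.70/257 + 10.3/8.22 = 5.558 d.
q = Δh / Σ(b_i/K_i) = 19.8 / 5.558 = 3.562 m/day.
In each layer the seepage velocity is v_i = q/n_i, so the layer transit time is t_i = b_i·n_i / q:
  layer 1 (karst limestone): t_1 = 12.1 × 0.09 / 3.562 = 0.3057 d
  layer 2 (fractured sandstone): t_2 = 6.65 × 0.07 / 3.562 = 0.1307 d
  layer 3 (clean gravel): t_3 = 5.70 × 0.18 / 3.562 = 0.2880 d
  layer 4 (medium sand): t_4 = 10.3 × 0.25 / 3.562 = 0.7228 d
Total t = Σ t_i = 1.447 days.

1.45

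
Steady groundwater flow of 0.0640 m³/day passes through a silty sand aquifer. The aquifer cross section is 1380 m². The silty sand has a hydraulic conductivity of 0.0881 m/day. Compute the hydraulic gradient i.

0.000526

From Q = K·A·i, i = Q / (K·A) = 0.0640 / (0.08810 × 1380) = 0.0005264.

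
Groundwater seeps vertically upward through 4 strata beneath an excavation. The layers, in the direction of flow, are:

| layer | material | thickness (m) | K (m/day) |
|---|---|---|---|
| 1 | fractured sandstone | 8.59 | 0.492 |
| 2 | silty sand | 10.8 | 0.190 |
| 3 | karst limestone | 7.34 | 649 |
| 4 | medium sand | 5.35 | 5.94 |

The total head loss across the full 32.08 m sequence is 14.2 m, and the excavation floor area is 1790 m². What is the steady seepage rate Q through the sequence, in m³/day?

338

Flow is perpendicular to layering, so the layers act in series and the equivalent K is the thickness-weighted harmonic mean.
Total thickness L = 8.59 + 10.8 + 7.34 + 5.35 = 32.08 m.
Σ(b_i/K_i) = 8.59/0.492 + 10.8/0.190 + 7.34/649 + 5.35/5.94 = 75.21 d.
K_eq = L / Σ(b_i/K_i) = 32.08 / 75.21 = 0.4265 m/day.
Q = K_eq · A · (Δh/L) = 0.4265 × 1790 × (14.2/32.08) = 337.9 m³/day.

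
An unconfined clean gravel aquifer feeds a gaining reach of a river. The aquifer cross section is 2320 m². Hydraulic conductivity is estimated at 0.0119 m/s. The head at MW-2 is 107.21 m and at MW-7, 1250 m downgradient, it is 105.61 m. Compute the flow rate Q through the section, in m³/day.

Convert K: 0.0119 m/s × 86400 = 1028 m/day.
Hydraulic gradient i = (107.21 − 105.61) / 1250 = 1.6 / 1250 = 0.001280.
Darcy's law: Q = K · A · i = 1028 × 2320 × 0.001280 = 3053 m³/day.

3050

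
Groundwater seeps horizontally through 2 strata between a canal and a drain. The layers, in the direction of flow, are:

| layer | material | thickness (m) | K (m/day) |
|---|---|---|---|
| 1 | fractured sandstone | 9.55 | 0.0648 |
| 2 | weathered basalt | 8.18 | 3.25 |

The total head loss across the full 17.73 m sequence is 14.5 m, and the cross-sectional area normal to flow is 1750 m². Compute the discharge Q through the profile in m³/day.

169

Flow is perpendicular to layering, so the layers act in series and the equivalent K is the thickness-weighted harmonic mean.
Total thickness L = 9.55 + 8.18 = 17.73 m.
Σ(b_i/K_i) = 9.55/0.0648 + 8.18/3.25 = 149.9 d.
K_eq = L / Σ(b_i/K_i) = 17.73 / 149.9 = 0.1183 m/day.
Q = K_eq · A · (Δh/L) = 0.1183 × 1750 × (14.5/17.73) = 169.3 m³/day.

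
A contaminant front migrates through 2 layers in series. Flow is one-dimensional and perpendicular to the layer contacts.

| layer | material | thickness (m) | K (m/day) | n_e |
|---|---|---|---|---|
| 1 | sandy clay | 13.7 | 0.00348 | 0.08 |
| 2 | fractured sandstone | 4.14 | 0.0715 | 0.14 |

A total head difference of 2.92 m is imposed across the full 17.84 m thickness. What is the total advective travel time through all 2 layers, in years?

With flow normal to the layers, continuity requires the same specific discharge q through every layer.
Σ(b_i/K_i) = 13.7/0.00348 + 4.14/0.0715 = 3995 d.
q = Δh / Σ(b_i/K_i) = 2.92 / 3995 = 0.0007310 m/day.
In each layer the seepage velocity is v_i = q/n_i, so the layer transit time is t_i = b_i·n_i / q:
  layer 1 (sandy clay): t_1 = 13.7 × 0.08 / 0.0007310 = 1499 d
  layer 2 (fractured sandstone): t_2 = 4.14 × 0.14 / 0.0007310 = 792.9 d
Total t = Σ t_i = 2292 days = 6.276 years.

6.28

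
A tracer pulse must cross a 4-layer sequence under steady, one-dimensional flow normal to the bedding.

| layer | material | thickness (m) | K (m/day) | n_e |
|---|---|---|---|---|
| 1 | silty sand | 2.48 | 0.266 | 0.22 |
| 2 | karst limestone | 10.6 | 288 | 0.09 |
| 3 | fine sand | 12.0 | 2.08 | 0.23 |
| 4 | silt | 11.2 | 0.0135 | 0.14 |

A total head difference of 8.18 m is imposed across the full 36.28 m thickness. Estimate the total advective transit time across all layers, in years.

1.65

With flow normal to the layers, continuity requires the same specific discharge q through every layer.
Σ(b_i/K_i) = 2.48/0.266 + 10.6/288 + 12.0/2.08 + 11.2/0.0135 = 844.8 d.
q = Δh / Σ(b_i/K_i) = 8.18 / 844.8 = 0.009683 m/day.
In each layer the seepage velocity is v_i = q/n_i, so the layer transit time is t_i = b_i·n_i / q:
  layer 1 (silty sand): t_1 = 2.48 × 0.22 / 0.009683 = 56.34 d
  layer 2 (karst limestone): t_2 = 10.6 × 0.09 / 0.009683 = 98.52 d
  layer 3 (fine sand): t_3 = 12.0 × 0.23 / 0.009683 = 285.0 d
  layer 4 (silt): t_4 = 11.2 × 0.14 / 0.009683 = 161.9 d
Total t = Σ t_i = 601.8 days = 1.648 years.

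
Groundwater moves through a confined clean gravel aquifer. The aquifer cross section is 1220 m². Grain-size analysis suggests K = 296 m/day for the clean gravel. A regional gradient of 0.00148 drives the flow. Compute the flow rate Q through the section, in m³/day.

534

Hydraulic gradient i = 0.00148.
Darcy's law: Q = K · A · i = 296.0 × 1220 × 0.001480 = 534.5 m³/day.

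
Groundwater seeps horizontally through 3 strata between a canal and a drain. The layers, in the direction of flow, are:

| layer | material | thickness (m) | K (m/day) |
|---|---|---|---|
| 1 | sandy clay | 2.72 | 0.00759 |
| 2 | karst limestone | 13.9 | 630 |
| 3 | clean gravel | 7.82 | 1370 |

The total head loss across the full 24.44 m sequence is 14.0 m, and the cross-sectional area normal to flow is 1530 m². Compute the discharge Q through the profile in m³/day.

59.8

Flow is perpendicular to layering, so the layers act in series and the equivalent K is the thickness-weighted harmonic mean.
Total thickness L = 2.72 + 13.9 + 7.82 = 24.44 m.
Σ(b_i/K_i) = 2.72/0.00759 + 13.9/630 + 7.82/1370 = 358.4 d.
K_eq = L / Σ(b_i/K_i) = 24.44 / 358.4 = 0.06819 m/day.
Q = K_eq · A · (Δh/L) = 0.06819 × 1530 × (14.0/24.44) = 59.77 m³/day.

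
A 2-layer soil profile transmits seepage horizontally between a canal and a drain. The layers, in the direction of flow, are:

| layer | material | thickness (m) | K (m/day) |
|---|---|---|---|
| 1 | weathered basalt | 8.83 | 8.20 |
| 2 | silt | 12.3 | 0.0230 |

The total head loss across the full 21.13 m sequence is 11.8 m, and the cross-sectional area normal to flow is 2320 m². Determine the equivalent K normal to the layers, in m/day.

0.0394

Flow is perpendicular to layering, so the layers act in series and the equivalent K is the thickness-weighted harmonic mean.
Total thickness L = 8.83 + 12.3 = 21.13 m.
Σ(b_i/K_i) = 8.83/8.20 + 12.3/0.0230 = 535.9 d.
K_eq = L / Σ(b_i/K_i) = 21.13 / 535.9 = 0.03943 m/day.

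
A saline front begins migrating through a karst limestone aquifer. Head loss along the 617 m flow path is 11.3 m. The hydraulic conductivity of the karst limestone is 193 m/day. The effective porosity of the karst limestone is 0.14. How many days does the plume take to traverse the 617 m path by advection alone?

Hydraulic gradient i = Δh / L = 11.3 / 617 = 0.01831.
Darcy flux q = K · i = 193.0 × 0.01831 = 3.535 m/day.
Seepage velocity v = q / n_e = 3.535 / 0.14 = 25.25 m/day.
Travel time t = L / v = 617 / 25.25 = 24.44 days.

24.4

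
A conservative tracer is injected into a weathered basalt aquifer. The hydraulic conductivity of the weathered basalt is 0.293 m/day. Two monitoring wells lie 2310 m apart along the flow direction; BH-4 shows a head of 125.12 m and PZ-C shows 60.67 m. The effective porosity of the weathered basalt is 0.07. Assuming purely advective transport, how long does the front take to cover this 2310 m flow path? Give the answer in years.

Hydraulic gradient i = (125.12 − 60.67) / 2310 = 64.45 / 2310 = 0.02790.
Darcy flux q = K · i = 0.2930 × 0.02790 = 0.008175 m/day.
Seepage velocity v = q / n_e = 0.008175 / 0.07 = 0.1168 m/day.
Travel time t = L / v = 2310 / 0.1168 = 19780 days = 54.16 years.

54.2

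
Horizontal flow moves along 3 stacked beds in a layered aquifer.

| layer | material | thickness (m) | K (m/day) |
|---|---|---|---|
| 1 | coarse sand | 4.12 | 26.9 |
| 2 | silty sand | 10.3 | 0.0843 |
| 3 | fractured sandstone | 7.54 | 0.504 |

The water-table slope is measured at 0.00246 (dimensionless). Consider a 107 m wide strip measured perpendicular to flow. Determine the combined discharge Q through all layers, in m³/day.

30.4

Flow is parallel to layering, so each bed carries its own Darcy discharge and the transmissivities add.
Σ(K_i·b_i) = 26.9×4.12 + 0.0843×10.3 + 0.504×7.54 = 115.5 m²/day.
Hydraulic gradient i = 0.00246.
Q = Σ(K_i·b_i) · W · i = 115.5 × 107 × 0.002460 = 30.40 m³/day.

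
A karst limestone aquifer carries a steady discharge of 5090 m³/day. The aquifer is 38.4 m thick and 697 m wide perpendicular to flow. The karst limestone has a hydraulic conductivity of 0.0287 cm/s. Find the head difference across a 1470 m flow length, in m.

11.3

Convert K: 0.0287 cm/s × 864 = 24.80 m/day.
Cross-sectional area A = 697 × 38.4 = 26765 m².
From Q = K·A·i, i = Q / (K·A) = 5090 / (24.80 × 26765) = 0.007669.
Head loss Δh = i · L = 0.007669 × 1470 = 11.27 m.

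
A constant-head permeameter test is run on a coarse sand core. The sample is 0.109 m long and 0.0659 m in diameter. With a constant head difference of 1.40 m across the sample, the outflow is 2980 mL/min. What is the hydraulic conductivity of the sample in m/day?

98.0

Cross-sectional area A = π·(d/2)² = π × (0.0659/2)² = 0.003411 m².
Convert discharge: 2980 mL/min = 4.967e-05 m³/s.
Darcy's law rearranged: K = Q·L / (A·Δh) = 4.967e-05 × 0.109 / (0.003411 × 1.40) = 0.001134 m/s = 97.95 m/day.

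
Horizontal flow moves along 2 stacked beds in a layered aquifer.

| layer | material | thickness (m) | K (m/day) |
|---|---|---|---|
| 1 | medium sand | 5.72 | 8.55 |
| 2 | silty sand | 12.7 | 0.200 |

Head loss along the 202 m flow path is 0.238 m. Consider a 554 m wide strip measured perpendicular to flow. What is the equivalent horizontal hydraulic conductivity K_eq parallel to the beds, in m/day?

Flow is parallel to layering, so each bed carries its own Darcy discharge and the transmissivities add.
Σ(K_i·b_i) = 8.55×5.72 + 0.200×12.7 = 51.45 m²/day.
Total thickness b = 18.42 m, so K_eq = Σ(K_i·b_i)/b = 2.793 m/day.

2.79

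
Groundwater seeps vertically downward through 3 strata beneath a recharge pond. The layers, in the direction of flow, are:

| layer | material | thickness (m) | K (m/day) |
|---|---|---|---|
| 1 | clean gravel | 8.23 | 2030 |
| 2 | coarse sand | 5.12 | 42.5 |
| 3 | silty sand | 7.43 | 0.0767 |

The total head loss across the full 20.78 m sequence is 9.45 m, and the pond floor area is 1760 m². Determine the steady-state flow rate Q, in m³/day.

171

Flow is perpendicular to layering, so the layers act in series and the equivalent K is the thickness-weighted harmonic mean.
Total thickness L = 8.23 + 5.12 + 7.43 = 20.78 m.
Σ(b_i/K_i) = 8.23/2030 + 5.12/42.5 + 7.43/0.0767 = 97.00 d.
K_eq = L / Σ(b_i/K_i) = 20.78 / 97.00 = 0.2142 m/day.
Q = K_eq · A · (Δh/L) = 0.2142 × 1760 × (9.45/20.78) = 171.5 m³/day.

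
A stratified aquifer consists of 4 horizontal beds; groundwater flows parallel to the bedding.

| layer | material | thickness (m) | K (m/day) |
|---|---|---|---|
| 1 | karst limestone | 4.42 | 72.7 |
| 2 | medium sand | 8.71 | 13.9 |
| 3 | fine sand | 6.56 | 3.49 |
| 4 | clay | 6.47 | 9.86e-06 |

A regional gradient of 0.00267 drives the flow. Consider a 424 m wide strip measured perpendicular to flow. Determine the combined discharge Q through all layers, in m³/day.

527

Flow is parallel to layering, so each bed carries its own Darcy discharge and the transmissivities add.
Σ(K_i·b_i) = 72.7×4.42 + 13.9×8.71 + 3.49×6.56 + 9.86e-06×6.47 = 465.3 m²/day.
Hydraulic gradient i = 0.00267.
Q = Σ(K_i·b_i) · W · i = 465.3 × 424 × 0.002670 = 526.8 m³/day.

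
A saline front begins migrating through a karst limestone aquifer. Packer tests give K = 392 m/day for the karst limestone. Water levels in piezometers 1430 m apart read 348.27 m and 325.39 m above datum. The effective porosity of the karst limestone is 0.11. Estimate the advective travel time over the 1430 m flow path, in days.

Hydraulic gradient i = (348.27 − 325.39) / 1430 = 22.88 / 1430 = 0.01600.
Darcy flux q = K · i = 392.0 × 0.01600 = 6.272 m/day.
Seepage velocity v = q / n_e = 6.272 / 0.11 = 57.02 m/day.
Travel time t = L / v = 1430 / 57.02 = 25.08 days.

25.1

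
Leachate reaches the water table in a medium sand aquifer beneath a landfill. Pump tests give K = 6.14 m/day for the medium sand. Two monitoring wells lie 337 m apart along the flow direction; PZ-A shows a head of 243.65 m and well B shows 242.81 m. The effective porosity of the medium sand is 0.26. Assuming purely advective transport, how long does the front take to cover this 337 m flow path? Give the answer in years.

Hydraulic gradient i = (243.65 − 242.81) / 337 = 0.84 / 337 = 0.002493.
Darcy flux q = K · i = 6.140 × 0.002493 = 0.01530 m/day.
Seepage velocity v = q / n_e = 0.01530 / 0.26 = 0.05886 m/day.
Travel time t = L / v = 337 / 0.05886 = 5725 days = 15.67 years.

15.7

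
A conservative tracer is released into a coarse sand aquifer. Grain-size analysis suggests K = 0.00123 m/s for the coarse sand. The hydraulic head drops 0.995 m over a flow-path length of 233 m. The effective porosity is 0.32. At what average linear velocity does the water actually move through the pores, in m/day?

Convert K: 0.00123 m/s × 86400 = 106.3 m/day.
Hydraulic gradient i = Δh / L = 0.995 / 233 = 0.004270.
Darcy flux q = K · i = 106.3 × 0.004270 = 0.4538 m/day.
Seepage velocity v = q / n_e = 0.4538 / 0.32 = 1.418 m/day.

1.42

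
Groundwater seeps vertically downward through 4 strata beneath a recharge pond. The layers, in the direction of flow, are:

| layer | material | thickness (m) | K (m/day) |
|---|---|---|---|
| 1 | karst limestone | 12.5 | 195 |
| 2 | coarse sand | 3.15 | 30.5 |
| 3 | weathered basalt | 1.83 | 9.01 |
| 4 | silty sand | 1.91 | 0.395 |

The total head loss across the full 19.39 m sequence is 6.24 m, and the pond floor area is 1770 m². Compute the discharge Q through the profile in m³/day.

Flow is perpendicular to layering, so the layers act in series and the equivalent K is the thickness-weighted harmonic mean.
Total thickness L = 12.5 + 3.15 + 1.83 + 1.91 = 19.39 m.
Σ(b_i/K_i) = 12.5/195 + 3.15/30.5 + 1.83/9.01 + 1.91/0.395 = 5.206 d.
K_eq = L / Σ(b_i/K_i) = 19.39 / 5.206 = 3.725 m/day.
Q = K_eq · A · (Δh/L) = 3.725 × 1770 × (6.24/19.39) = 2122 m³/day.

2120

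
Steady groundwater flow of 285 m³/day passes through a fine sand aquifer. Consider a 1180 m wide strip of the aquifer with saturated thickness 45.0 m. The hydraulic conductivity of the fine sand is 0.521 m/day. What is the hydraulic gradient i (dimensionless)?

0.0103

Cross-sectional area A = 1180 × 45.0 = 53100 m².
From Q = K·A·i, i = Q / (K·A) = 285 / (0.5210 × 53100) = 0.01030.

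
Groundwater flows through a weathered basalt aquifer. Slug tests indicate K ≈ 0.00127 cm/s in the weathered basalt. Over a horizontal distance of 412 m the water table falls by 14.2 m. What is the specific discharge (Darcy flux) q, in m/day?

0.0378

Convert K: 0.00127 cm/s × 864 = 1.097 m/day.
Hydraulic gradient i = Δh / L = 14.2 / 412 = 0.03447.
Specific discharge q = K · i = 1.097 × 0.03447 = 0.03782 m/day.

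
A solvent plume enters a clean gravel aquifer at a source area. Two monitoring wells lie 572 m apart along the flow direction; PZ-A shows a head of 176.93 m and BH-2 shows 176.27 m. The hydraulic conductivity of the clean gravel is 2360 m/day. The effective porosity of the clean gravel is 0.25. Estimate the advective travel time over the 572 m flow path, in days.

Hydraulic gradient i = (176.93 − 176.27) / 572 = 0.66 / 572 = 0.001154.
Darcy flux q = K · i = 2360 × 0.001154 = 2.723 m/day.
Seepage velocity v = q / n_e = 2.723 / 0.25 = 10.89 m/day.
Travel time t = L / v = 572 / 10.89 = 52.51 days.

52.5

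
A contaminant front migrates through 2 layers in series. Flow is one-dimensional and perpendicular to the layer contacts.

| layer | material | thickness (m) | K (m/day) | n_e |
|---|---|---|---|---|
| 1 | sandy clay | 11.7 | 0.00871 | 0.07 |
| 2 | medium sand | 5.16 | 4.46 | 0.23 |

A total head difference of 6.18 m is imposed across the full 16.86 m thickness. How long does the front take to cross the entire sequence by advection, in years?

1.19

With flow normal to the layers, continuity requires the same specific discharge q through every layer.
Σ(b_i/K_i) = 11.7/0.00871 + 5.16/4.46 = 1344 d.
q = Δh / Σ(b_i/K_i) = 6.18 / 1344 = 0.004597 m/day.
In each layer the seepage velocity is v_i = q/n_i, so the layer transit time is t_i = b_i·n_i / q:
  layer 1 (sandy clay): t_1 = 11.7 × 0.07 / 0.004597 = 178.2 d
  layer 2 (medium sand): t_2 = 5.16 × 0.23 / 0.004597 = 258.2 d
Total t = Σ t_i = 436.4 days = 1.195 years.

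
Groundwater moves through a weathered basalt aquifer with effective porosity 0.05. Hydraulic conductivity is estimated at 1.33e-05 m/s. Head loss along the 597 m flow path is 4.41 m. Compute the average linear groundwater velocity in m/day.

Convert K: 1.33e-05 m/s × 86400 = 1.149 m/day.
Hydraulic gradient i = Δh / L = 4.41 / 597 = 0.007387.
Darcy flux q = K · i = 1.149 × 0.007387 = 0.008488 m/day.
Seepage velocity v = q / n_e = 0.008488 / 0.05 = 0.1698 m/day.

0.170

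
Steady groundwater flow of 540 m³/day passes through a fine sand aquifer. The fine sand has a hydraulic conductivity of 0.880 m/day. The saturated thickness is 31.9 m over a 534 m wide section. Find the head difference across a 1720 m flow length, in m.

62.0

Cross-sectional area A = 534 × 31.9 = 17035 m².
From Q = K·A·i, i = Q / (K·A) = 540 / (0.8800 × 17035) = 0.03602.
Head loss Δh = i · L = 0.03602 × 1720 = 61.96 m.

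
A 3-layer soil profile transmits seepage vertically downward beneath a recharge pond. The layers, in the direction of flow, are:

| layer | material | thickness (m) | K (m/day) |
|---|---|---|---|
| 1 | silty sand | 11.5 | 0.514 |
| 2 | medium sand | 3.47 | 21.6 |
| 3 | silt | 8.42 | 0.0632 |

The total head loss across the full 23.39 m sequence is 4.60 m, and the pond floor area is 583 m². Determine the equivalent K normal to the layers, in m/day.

Flow is perpendicular to layering, so the layers act in series and the equivalent K is the thickness-weighted harmonic mean.
Total thickness L = 11.5 + 3.47 + 8.42 = 23.39 m.
Σ(b_i/K_i) = 11.5/0.514 + 3.47/21.6 + 8.42/0.0632 = 155.8 d.
K_eq = L / Σ(b_i/K_i) = 23.39 / 155.8 = 0.1502 m/day.

0.150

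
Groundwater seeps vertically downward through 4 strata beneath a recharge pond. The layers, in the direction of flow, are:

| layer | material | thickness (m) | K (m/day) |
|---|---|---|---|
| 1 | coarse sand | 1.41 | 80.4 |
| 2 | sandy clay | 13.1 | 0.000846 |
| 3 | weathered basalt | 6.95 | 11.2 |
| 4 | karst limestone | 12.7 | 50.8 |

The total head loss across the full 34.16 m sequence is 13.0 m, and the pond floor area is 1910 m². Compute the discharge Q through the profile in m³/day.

1.60

Flow is perpendicular to layering, so the layers act in series and the equivalent K is the thickness-weighted harmonic mean.
Total thickness L = 1.41 + 13.1 + 6.95 + 12.7 = 34.16 m.
Σ(b_i/K_i) = 1.41/80.4 + 13.1/0.000846 + 6.95/11.2 + 12.7/50.8 = 15486 d.
K_eq = L / Σ(b_i/K_i) = 34.16 / 15486 = 0.002206 m/day.
Q = K_eq · A · (Δh/L) = 0.002206 × 1910 × (13.0/34.16) = 1.603 m³/day.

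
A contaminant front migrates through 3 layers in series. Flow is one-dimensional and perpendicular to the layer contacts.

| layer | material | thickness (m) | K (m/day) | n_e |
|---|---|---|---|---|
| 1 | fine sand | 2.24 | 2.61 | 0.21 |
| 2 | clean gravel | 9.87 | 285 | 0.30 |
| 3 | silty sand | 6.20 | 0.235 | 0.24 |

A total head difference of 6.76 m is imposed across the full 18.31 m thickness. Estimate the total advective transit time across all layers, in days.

With flow normal to the layers, continuity requires the same specific discharge q through every layer.
Σ(b_i/K_i) = 2.24/2.61 + 9.87/285 + 6.20/0.235 = 27.28 d.
q = Δh / Σ(b_i/K_i) = 6.76 / 27.28 = 0.2478 m/day.
In each layer the seepage velocity is v_i = q/n_i, so the layer transit time is t_i = b_i·n_i / q:
  layer 1 (fine sand): t_1 = 2.24 × 0.21 / 0.2478 = 1.898 d
  layer 2 (clean gravel): t_2 = 9.87 × 0.30 / 0.2478 = 11.95 d
  layer 3 (silty sand): t_3 = 6.20 × 0.24 / 0.2478 = 6.004 d
Total t = Σ t_i = 19.85 days.

19.8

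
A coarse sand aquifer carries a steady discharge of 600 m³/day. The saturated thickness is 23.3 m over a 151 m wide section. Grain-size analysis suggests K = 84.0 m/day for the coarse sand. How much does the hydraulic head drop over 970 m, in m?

1.97

Cross-sectional area A = 151 × 23.3 = 3518 m².
From Q = K·A·i, i = Q / (K·A) = 600 / (84.00 × 3518) = 0.002030.
Head loss Δh = i · L = 0.002030 × 970 = 1.969 m.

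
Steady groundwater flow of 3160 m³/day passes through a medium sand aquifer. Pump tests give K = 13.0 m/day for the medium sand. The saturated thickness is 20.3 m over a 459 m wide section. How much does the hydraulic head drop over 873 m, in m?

22.8

Cross-sectional area A = 459 × 20.3 = 9318 m².
From Q = K·A·i, i = Q / (K·A) = 3160 / (13.00 × 9318) = 0.02609.
Head loss Δh = i · L = 0.02609 × 873 = 22.77 m.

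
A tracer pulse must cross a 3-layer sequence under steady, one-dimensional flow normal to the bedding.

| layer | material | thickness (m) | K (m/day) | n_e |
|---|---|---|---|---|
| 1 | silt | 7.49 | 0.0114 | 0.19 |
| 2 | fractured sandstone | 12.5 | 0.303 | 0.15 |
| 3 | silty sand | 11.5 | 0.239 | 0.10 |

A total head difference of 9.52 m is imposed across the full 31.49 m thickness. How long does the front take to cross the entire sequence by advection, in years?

0.955

With flow normal to the layers, continuity requires the same specific discharge q through every layer.
Σ(b_i/K_i) = 7.49/0.0114 + 12.5/0.303 + 11.5/0.239 = 746.4 d.
q = Δh / Σ(b_i/K_i) = 9.52 / 746.4 = 0.01275 m/day.
In each layer the seepage velocity is v_i = q/n_i, so the layer transit time is t_i = b_i·n_i / q:
  layer 1 (silt): t_1 = 7.49 × 0.19 / 0.01275 = 111.6 d
  layer 2 (fractured sandstone): t_2 = 12.5 × 0.15 / 0.01275 = 147.0 d
  layer 3 (silty sand): t_3 = 11.5 × 0.10 / 0.01275 = 90.16 d
Total t = Σ t_i = 348.7 days = 0.9548 years.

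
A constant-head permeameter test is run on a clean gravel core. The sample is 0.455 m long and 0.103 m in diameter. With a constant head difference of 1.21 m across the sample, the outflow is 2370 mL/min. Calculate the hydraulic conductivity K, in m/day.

Cross-sectional area A = π·(d/2)² = π × (0.103/2)² = 0.008332 m².
Convert discharge: 2370 mL/min = 3.950e-05 m³/s.
Darcy's law rearranged: K = Q·L / (A·Δh) = 3.950e-05 × 0.455 / (0.008332 × 1.21) = 0.001783 m/s = 154.0 m/day.

154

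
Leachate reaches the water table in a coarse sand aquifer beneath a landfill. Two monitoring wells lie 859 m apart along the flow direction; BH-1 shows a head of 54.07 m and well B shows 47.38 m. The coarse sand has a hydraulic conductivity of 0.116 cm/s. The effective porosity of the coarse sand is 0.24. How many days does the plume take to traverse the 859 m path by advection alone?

264

Convert K: 0.116 cm/s × 864 = 100.2 m/day.
Hydraulic gradient i = (54.07 − 47.38) / 859 = 6.69 / 859 = 0.007788.
Darcy flux q = K · i = 100.2 × 0.007788 = 0.7806 m/day.
Seepage velocity v = q / n_e = 0.7806 / 0.24 = 3.252 m/day.
Travel time t = L / v = 859 / 3.252 = 264.1 days.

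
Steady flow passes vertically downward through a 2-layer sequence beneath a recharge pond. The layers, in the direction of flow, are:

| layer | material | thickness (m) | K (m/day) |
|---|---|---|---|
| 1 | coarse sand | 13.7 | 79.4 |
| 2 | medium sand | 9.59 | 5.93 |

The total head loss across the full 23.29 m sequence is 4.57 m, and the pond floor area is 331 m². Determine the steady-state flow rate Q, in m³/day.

845

Flow is perpendicular to layering, so the layers act in series and the equivalent K is the thickness-weighted harmonic mean.
Total thickness L = 13.7 + 9.59 = 23.29 m.
Σ(b_i/K_i) = 13.7/79.4 + 9.59/5.93 = 1.790 d.
K_eq = L / Σ(b_i/K_i) = 23.29 / 1.790 = 13.01 m/day.
Q = K_eq · A · (Δh/L) = 13.01 × 331 × (4.57/23.29) = 845.2 m³/day.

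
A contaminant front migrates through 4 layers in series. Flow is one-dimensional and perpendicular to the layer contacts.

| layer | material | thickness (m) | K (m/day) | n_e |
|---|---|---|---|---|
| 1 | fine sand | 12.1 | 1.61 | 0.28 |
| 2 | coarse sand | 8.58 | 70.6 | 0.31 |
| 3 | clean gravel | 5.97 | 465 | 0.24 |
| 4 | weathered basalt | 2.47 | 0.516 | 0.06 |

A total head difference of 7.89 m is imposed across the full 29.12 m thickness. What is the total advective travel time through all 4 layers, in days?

With flow normal to the layers, continuity requires the same specific discharge q through every layer.
Σ(b_i/K_i) = 12.1/1.61 + 8.58/70.6 + 5.97/465 + 2.47/0.516 = 12.44 d.
q = Δh / Σ(b_i/K_i) = 7.89 / 12.44 = 0.6344 m/day.
In each layer the seepage velocity is v_i = q/n_i, so the layer transit time is t_i = b_i·n_i / q:
  layer 1 (fine sand): t_1 = 12.1 × 0.28 / 0.6344 = 5.340 d
  layer 2 (coarse sand): t_2 = 8.58 × 0.31 / 0.6344 = 4.193 d
  layer 3 (clean gravel): t_3 = 5.97 × 0.24 / 0.6344 = 2.258 d
  layer 4 (weathered basalt): t_4 = 2.47 × 0.06 / 0.6344 = 0.2336 d
Total t = Σ t_i = 12.02 days.

12.0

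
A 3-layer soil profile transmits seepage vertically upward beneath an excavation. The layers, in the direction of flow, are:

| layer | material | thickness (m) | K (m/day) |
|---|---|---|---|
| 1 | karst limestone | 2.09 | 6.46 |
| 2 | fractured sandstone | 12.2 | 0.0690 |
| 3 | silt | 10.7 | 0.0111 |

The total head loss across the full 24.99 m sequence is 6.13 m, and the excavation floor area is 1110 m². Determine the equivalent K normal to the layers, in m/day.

0.0219

Flow is perpendicular to layering, so the layers act in series and the equivalent K is the thickness-weighted harmonic mean.
Total thickness L = 2.09 + 12.2 + 10.7 = 24.99 m.
Σ(b_i/K_i) = 2.09/6.46 + 12.2/0.0690 + 10.7/0.0111 = 1141 d.
K_eq = L / Σ(b_i/K_i) = 24.99 / 1141 = 0.02190 m/day.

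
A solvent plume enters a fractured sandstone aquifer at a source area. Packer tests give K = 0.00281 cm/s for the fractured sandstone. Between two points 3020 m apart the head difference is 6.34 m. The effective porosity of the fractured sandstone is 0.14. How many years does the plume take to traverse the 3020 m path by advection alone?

227

Convert K: 0.00281 cm/s × 864 = 2.428 m/day.
Hydraulic gradient i = Δh / L = 6.34 / 3020 = 0.002099.
Darcy flux q = K · i = 2.428 × 0.002099 = 0.005097 m/day.
Seepage velocity v = q / n_e = 0.005097 / 0.14 = 0.03641 m/day.
Travel time t = L / v = 3020 / 0.03641 = 82953 days = 227.1 years.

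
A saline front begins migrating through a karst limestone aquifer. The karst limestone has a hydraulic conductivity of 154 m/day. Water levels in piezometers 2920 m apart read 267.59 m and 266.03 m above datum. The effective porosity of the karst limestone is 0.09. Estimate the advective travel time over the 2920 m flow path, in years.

Hydraulic gradient i = (267.59 − 266.03) / 2920 = 1.56 / 2920 = 0.0005342.
Darcy flux q = K · i = 154.0 × 0.0005342 = 0.08227 m/day.
Seepage velocity v = q / n_e = 0.08227 / 0.09 = 0.9142 m/day.
Travel time t = L / v = 2920 / 0.9142 = 3194 days = 8.745 years.

8.75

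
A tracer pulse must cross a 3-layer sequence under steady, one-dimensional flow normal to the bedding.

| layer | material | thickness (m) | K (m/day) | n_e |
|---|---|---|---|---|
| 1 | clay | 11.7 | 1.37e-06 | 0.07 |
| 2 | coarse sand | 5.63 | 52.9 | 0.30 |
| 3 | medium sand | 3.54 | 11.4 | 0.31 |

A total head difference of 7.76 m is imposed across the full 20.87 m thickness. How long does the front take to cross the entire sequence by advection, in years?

10900

With flow normal to the layers, continuity requires the same specific discharge q through every layer.
Σ(b_i/K_i) = 11.7/1.37e-06 + 5.63/52.9 + 3.54/11.4 = 8.540e+06 d.
q = Δh / Σ(b_i/K_i) = 7.76 / 8.540e+06 = 9.086e-07 m/day.
In each layer the seepage velocity is v_i = q/n_i, so the layer transit time is t_i = b_i·n_i / q:
  layer 1 (clay): t_1 = 11.7 × 0.07 / 9.086e-07 = 9.013e+05 d
  layer 2 (coarse sand): t_2 = 5.63 × 0.30 / 9.086e-07 = 1.859e+06 d
  layer 3 (medium sand): t_3 = 3.54 × 0.31 / 9.086e-07 = 1.208e+06 d
Total t = Σ t_i = 3.968e+06 days = 10863 years.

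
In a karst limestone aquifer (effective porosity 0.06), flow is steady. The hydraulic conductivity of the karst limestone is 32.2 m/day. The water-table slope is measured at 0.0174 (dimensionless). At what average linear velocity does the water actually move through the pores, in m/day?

9.34

Hydraulic gradient i = 0.0174.
Darcy flux q = K · i = 32.20 × 0.01740 = 0.5603 m/day.
Seepage velocity v = q / n_e = 0.5603 / 0.06 = 9.338 m/day.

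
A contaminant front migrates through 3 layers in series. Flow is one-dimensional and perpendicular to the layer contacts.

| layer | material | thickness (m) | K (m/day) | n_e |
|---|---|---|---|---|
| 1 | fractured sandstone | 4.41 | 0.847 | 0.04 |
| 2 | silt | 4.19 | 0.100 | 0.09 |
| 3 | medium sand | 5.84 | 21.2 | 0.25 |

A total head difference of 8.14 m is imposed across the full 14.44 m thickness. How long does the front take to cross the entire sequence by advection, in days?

11.7

With flow normal to the layers, continuity requires the same specific discharge q through every layer.
Σ(b_i/K_i) = 4.41/0.847 + 4.19/0.100 + 5.84/21.2 = 47.38 d.
q = Δh / Σ(b_i/K_i) = 8.14 / 47.38 = 0.1718 m/day.
In each layer the seepage velocity is v_i = q/n_i, so the layer transit time is t_i = b_i·n_i / q:
  layer 1 (fractured sandstone): t_1 = 4.41 × 0.04 / 0.1718 = 1.027 d
  layer 2 (silt): t_2 = 4.19 × 0.09 / 0.1718 = 2.195 d
  layer 3 (medium sand): t_3 = 5.84 × 0.25 / 0.1718 = 8.499 d
Total t = Σ t_i = 11.72 days.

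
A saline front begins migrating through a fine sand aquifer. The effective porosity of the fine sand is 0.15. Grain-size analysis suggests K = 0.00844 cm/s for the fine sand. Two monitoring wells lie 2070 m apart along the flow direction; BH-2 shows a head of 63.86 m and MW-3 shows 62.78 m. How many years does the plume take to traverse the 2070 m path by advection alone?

223

Convert K: 0.00844 cm/s × 864 = 7.292 m/day.
Hydraulic gradient i = (63.86 − 62.78) / 2070 = 1.08 / 2070 = 0.0005217.
Darcy flux q = K · i = 7.292 × 0.0005217 = 0.003805 m/day.
Seepage velocity v = q / n_e = 0.003805 / 0.15 = 0.02536 m/day.
Travel time t = L / v = 2070 / 0.02536 = 81612 days = 223.4 years.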